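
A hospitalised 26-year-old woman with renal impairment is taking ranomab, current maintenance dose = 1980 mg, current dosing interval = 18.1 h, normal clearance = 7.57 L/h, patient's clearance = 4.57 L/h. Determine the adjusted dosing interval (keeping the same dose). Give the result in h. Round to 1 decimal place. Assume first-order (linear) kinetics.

To keep the same average steady-state level, dosing rate must scale with clearance.
CL ratio = 4.57 / 7.57 = 0.6037
New interval (same dose) = 18.1 / 0.6037 = 29.98 h

30.0 h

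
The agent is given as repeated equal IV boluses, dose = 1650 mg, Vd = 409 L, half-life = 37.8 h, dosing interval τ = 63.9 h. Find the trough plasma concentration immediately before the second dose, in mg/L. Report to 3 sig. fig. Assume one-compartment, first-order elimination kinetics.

1.25 mg/L

C₀ per dose = Dose / Vd = 1650 / 409 = 4.034 mg/L
k = ln2 / t½ = 0.693147 / 37.8 = 0.01834 h⁻¹
Fraction remaining after one interval: r = e^(−kτ) = e^(−0.01834 × 63.9) = 0.3098
Before dose 2, 1 dose has been given (aged 1τ).
C_trough = C₀ × r = 4.034 × 0.3098 = 1.250 mg/L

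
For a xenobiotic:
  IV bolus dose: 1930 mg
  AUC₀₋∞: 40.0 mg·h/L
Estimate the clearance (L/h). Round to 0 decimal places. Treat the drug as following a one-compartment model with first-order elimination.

48 L/h

CL = Dose / AUC = 1930 / 40.0 = 48.25 L/h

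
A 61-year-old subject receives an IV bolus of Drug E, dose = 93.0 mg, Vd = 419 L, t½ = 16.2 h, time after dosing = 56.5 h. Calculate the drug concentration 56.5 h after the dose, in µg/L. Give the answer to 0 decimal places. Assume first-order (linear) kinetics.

C₀ = Dose / Vd = 93.00 / 419 = 0.2220 mg/L
k = ln2 / t½ = 0.693147 / 16.2 = 0.04279 h⁻¹
C = C₀ · e^(−k·t) = 0.2220 × e^(−0.04279 × 56.5)
  = 0.2220 × 0.08913 = 0.01979 mg/L
Convert: 0.01979 mg/L × 1000 = 19.79 µg/L

20 µg/L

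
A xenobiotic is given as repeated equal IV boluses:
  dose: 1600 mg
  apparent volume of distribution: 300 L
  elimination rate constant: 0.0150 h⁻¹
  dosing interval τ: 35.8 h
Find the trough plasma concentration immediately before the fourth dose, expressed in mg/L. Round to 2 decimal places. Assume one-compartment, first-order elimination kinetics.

C₀ per dose = Dose / Vd = 1600 / 300 = 5.333 mg/L
Fraction remaining after one interval: r = e^(−kτ) = e^(−0.01500 × 35.8) = 0.5845
Before dose 4, 3 doses have been given (aged 1τ, 2τ, 3τ).
C_trough = C₀ × (r + r² + … + r^3) = C₀ × r(1−r^3)/(1−r)
        = 5.333 × 0.5845 × (1 − 0.1997) / (1 − 0.5845) = 6.004 mg/L

6.00 mg/L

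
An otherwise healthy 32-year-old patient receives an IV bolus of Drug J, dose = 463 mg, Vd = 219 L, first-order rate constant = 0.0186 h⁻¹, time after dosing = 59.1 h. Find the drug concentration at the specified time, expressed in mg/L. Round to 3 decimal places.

C₀ = Dose / Vd = 463.0 / 219 = 2.114 mg/L
C = C₀ · e^(−k·t) = 2.114 × e^(−0.01860 × 59.1)
  = 2.114 × 0.3331 = 0.7042 mg/L

0.704 mg/L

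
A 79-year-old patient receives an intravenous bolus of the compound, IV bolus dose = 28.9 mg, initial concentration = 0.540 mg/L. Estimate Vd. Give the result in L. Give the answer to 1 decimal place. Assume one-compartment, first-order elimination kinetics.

Vd = Dose / C₀ = 28.90 / 0.540 = 53.52 L

53.5 L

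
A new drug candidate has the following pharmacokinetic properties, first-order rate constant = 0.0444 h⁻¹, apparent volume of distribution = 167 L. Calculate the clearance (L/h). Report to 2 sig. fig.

CL = k × Vd = 0.0444 × 167 = 7.415 L/h

7.4 L/h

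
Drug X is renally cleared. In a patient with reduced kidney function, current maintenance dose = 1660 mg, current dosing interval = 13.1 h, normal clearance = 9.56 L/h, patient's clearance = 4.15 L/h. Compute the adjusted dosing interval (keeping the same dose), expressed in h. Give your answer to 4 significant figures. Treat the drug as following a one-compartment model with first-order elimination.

To keep the same average steady-state level, dosing rate must scale with clearance.
CL ratio = 4.15 / 9.56 = 0.4341
New interval (same dose) = 13.1 / 0.4341 = 30.18 h

30.18 h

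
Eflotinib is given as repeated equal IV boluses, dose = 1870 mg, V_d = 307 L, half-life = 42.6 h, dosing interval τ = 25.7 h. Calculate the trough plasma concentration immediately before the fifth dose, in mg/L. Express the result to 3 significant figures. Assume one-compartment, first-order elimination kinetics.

C₀ per dose = Dose / Vd = 1870 / 307 = 6.091 mg/L
k = ln2 / t½ = 0.693147 / 42.6 = 0.01627 h⁻¹
Fraction remaining after one interval: r = e^(−kτ) = e^(−0.01627 × 25.7) = 0.6583
Before dose 5, 4 doses have been given (aged 1τ, 2τ, 3τ, 4τ).
C_trough = C₀ × (r + r² + … + r^4) = C₀ × r(1−r^4)/(1−r)
        = 6.091 × 0.6583 × (1 − 0.1878) / (1 − 0.6583) = 9.531 mg/L

9.53 mg/L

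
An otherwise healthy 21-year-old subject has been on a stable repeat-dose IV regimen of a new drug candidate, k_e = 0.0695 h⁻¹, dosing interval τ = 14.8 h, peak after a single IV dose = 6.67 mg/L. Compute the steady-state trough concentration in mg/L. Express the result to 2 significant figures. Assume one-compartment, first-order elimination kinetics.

3.7 mg/L

e^(−kτ) = e^(−0.06950 × 14.8) = 0.3575
Accumulation ratio R = 1 / (1 − e^(−kτ)) = 1 / (1 − 0.3575) = 1.556
Steady-state trough = C₀ × R × e^(−kτ) = 6.67 × 1.556 × 0.3575 = 3.710 mg/L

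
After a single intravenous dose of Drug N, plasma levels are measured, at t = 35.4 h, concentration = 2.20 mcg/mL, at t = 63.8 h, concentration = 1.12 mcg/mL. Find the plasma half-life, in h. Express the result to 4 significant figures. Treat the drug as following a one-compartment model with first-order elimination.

k = ln(C₁/C₂) / (t₂ − t₁) = ln(2.20/1.12) / (63.8 − 35.4)
  = 0.6751 / 28.40 = 0.02377 h⁻¹
t½ = ln2 / k = 0.693147 / 0.02377 = 29.16 h

29.16 h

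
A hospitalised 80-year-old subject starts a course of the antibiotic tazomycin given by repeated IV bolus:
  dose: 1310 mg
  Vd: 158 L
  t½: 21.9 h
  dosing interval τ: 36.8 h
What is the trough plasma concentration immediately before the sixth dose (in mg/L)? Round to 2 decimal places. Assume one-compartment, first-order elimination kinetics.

C₀ per dose = Dose / Vd = 1310 / 158 = 8.291 mg/L
k = ln2 / t½ = 0.693147 / 21.9 = 0.03165 h⁻¹
Fraction remaining after one interval: r = e^(−kτ) = e^(−0.03165 × 36.8) = 0.3120
Before dose 6, 5 doses have been given (aged 1τ, 2τ, 3τ, 4τ, 5τ).
C_trough = C₀ × (r + r² + … + r^5) = C₀ × r(1−r^5)/(1−r)
        = 8.291 × 0.3120 × (1 − 0.002956) / (1 − 0.3120) = 3.749 mg/L

3.75 mg/L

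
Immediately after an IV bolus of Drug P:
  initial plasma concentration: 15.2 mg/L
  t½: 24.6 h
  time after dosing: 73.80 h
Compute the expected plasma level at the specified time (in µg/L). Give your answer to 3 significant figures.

1900 µg/L

k = ln2 / t½ = 0.693147 / 24.6 = 0.02818 h⁻¹
t / t½ = 73.80 / 24.6 = 3 half-lives
C = C₀ × (1/2)^3 = 15.20 × 0.1250 = 1.900 mg/L
Convert: 1.900 mg/L × 1000 = 1900 µg/L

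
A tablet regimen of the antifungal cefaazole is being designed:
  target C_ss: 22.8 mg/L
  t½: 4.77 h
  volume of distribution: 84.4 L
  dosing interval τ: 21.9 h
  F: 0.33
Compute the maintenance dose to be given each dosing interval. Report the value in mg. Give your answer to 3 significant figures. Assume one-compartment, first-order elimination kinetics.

18600 mg

k = ln2 / t½ = 0.693147 / 4.77 = 0.1453 h⁻¹
CL = k × Vd = 0.1453 × 84.4 = 12.26 L/h
At steady state, F × (Dose/τ) = Css × CL.
Dose = Css × CL × τ / F = 22.8 × 12.26 × 21.9 / 0.33 = 18550 mg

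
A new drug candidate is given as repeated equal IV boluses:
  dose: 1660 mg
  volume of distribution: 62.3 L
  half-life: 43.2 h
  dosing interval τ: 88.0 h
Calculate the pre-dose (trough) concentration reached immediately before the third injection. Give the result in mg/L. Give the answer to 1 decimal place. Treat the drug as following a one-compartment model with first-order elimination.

8.1 mg/L

C₀ per dose = Dose / Vd = 1660 / 62.3 = 26.65 mg/L
k = ln2 / t½ = 0.693147 / 43.2 = 0.01605 h⁻¹
Fraction remaining after one interval: r = e^(−kτ) = e^(−0.01605 × 88.0) = 0.2436
Before dose 3, 2 doses have been given (aged 1τ, 2τ).
C_trough = C₀ × (r + r²) = 26.65 × (0.2436 + 0.05934) = 8.073 mg/L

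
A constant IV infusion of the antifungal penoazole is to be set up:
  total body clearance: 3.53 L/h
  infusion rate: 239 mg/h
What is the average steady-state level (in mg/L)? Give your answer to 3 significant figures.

At steady state Css = R₀ / CL = 239 / 3.530 = 67.71 mg/L

67.7 mg/L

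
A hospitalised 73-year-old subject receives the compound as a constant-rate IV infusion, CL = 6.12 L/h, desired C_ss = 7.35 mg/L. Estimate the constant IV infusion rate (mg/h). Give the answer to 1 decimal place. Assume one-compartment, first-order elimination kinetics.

At steady state, infusion rate R₀ = Css × CL = 7.35 × 6.120 = 44.98 mg/h

45.0 mg/h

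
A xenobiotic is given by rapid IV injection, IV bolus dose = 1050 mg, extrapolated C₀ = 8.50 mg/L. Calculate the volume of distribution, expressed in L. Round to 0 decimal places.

124 L

Vd = Dose / C₀ = 1050 / 8.50 = 123.5 L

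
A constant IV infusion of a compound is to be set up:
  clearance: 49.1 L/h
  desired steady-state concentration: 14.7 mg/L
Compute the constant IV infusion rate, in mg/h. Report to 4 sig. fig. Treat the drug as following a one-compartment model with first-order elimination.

At steady state, infusion rate R₀ = Css × CL = 14.7 × 49.10 = 721.8 mg/h

721.8 mg/h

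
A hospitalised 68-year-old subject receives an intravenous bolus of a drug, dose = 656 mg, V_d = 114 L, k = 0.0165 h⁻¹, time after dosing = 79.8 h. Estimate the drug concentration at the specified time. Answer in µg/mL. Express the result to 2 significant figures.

C₀ = Dose / Vd = 656.0 / 114 = 5.754 mg/L
C = C₀ · e^(−k·t) = 5.754 × e^(−0.01650 × 79.8)
  = 5.754 × 0.2680 = 1.542 mg/L
(1.542 mg/L = 1.542 µg/mL)

1.5 µg/mL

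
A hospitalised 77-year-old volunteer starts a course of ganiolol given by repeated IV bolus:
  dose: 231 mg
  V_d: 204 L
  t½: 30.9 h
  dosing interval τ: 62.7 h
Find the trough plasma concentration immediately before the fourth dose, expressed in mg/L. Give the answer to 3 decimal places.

C₀ per dose = Dose / Vd = 231 / 204 = 1.132 mg/L
k = ln2 / t½ = 0.693147 / 30.9 = 0.02243 h⁻¹
Fraction remaining after one interval: r = e^(−kτ) = e^(−0.02243 × 62.7) = 0.2450
Before dose 4, 3 doses have been given (aged 1τ, 2τ, 3τ).
C_trough = C₀ × (r + r² + … + r^3) = C₀ × r(1−r^3)/(1−r)
        = 1.132 × 0.2450 × (1 − 0.01471) / (1 − 0.2450) = 0.3619 mg/L

0.362 mg/L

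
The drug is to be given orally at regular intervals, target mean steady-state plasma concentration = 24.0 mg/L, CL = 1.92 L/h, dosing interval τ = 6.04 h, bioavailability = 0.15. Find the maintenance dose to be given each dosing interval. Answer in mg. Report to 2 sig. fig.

At steady state, F × (Dose/τ) = Css × CL.
Dose = Css × CL × τ / F = 24.0 × 1.920 × 6.04 / 0.15 = 1855 mg

1900 mg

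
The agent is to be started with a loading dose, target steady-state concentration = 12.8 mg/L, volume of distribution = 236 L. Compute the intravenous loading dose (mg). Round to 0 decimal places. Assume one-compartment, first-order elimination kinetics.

LD = Css × Vd = 12.8 × 236 = 3021 mg

3021 mg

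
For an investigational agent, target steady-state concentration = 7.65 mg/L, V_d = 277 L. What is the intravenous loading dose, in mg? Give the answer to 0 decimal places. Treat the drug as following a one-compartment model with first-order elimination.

LD = Css × Vd = 7.65 × 277 = 2119 mg

2119 mg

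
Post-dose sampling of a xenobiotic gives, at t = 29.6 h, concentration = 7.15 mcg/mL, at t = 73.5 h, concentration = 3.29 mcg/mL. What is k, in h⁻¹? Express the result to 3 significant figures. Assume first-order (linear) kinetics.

k = ln(C₁/C₂) / (t₂ − t₁) = ln(7.15/3.29) / (73.5 − 29.6)
  = 0.7762 / 43.90 = 0.01768 h⁻¹

0.0177 h⁻¹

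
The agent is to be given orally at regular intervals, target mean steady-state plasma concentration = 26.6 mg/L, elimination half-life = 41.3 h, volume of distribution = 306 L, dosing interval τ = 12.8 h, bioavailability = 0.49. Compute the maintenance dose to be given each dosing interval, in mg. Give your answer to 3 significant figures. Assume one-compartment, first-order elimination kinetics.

k = ln2 / t½ = 0.693147 / 41.3 = 0.01678 h⁻¹
CL = k × Vd = 0.01678 × 306 = 5.135 L/h
At steady state, F × (Dose/τ) = Css × CL.
Dose = Css × CL × τ / F = 26.6 × 5.135 × 12.8 / 0.49 = 3568 mg

3570 mg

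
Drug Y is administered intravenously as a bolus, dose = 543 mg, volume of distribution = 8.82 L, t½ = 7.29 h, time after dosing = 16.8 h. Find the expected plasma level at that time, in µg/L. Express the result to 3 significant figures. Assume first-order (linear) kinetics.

C₀ = Dose / Vd = 543.0 / 8.82 = 61.56 mg/L
k = ln2 / t½ = 0.693147 / 7.29 = 0.09508 h⁻¹
C = C₀ · e^(−k·t) = 61.56 × e^(−0.09508 × 16.8)
  = 61.56 × 0.2024 = 12.46 mg/L
Convert: 12.46 mg/L × 1000 = 12460 µg/L

12500 µg/L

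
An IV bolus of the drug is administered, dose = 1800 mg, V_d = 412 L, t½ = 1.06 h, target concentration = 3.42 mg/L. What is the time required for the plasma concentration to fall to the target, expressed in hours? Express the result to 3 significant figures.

C₀ = Dose / Vd = 1800 / 412 = 4.369 mg/L
k = ln2 / t½ = 0.693147 / 1.06 = 0.6539 h⁻¹
t = ln(C₀ / C) / k = ln(4.369 / 3.42) / 0.6539
  = ln(1.277) / 0.6539 = 0.2445 / 0.6539 = 0.3739 h

0.374 h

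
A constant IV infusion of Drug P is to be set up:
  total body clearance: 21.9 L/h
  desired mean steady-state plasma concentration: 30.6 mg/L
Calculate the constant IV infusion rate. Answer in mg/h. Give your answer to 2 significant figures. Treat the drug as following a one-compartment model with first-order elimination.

At steady state, infusion rate R₀ = Css × CL = 30.6 × 21.90 = 670.1 mg/h

670 mg/h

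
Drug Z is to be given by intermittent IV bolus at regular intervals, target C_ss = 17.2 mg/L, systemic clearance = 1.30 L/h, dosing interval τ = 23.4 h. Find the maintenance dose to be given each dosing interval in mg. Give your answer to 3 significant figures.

523 mg

At steady state, Dose/τ = Css × CL.
Dose = Css × CL × τ = 17.2 × 1.300 × 23.4 = 523.2 mg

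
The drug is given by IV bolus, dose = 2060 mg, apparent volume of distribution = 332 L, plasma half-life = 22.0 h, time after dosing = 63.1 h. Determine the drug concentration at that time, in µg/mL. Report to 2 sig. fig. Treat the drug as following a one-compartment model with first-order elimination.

0.85 µg/mL

C₀ = Dose / Vd = 2060 / 332 = 6.205 mg/L
k = ln2 / t½ = 0.693147 / 22.0 = 0.03151 h⁻¹
C = C₀ · e^(−k·t) = 6.205 × e^(−0.03151 × 63.1)
  = 6.205 × 0.1369 = 0.8495 mg/L
(0.8495 mg/L = 0.8495 µg/mL)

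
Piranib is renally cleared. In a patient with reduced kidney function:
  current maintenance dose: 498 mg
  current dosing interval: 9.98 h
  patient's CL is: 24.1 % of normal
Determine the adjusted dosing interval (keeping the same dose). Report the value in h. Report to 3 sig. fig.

41.4 h

To keep the same average steady-state level, dosing rate must scale with clearance.
CL ratio = 24.1 / 100 = 0.2410
New interval (same dose) = 9.98 / 0.2410 = 41.41 h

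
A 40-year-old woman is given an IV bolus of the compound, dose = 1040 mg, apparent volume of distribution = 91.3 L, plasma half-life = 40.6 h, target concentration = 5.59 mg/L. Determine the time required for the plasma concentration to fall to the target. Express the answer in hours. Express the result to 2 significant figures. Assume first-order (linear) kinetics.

42 h

C₀ = Dose / Vd = 1040 / 91.3 = 11.39 mg/L
k = ln2 / t½ = 0.693147 / 40.6 = 0.01707 h⁻¹
t = ln(C₀ / C) / k = ln(11.39 / 5.59) / 0.01707
  = ln(2.038) / 0.01707 = 0.7120 / 0.01707 = 41.71 h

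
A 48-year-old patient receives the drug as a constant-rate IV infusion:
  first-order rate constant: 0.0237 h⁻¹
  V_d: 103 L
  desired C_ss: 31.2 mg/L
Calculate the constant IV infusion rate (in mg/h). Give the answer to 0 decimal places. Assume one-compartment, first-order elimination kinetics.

76 mg/h

CL = k × Vd = 0.02370 × 103 = 2.441 L/h
At steady state, infusion rate R₀ = Css × CL = 31.2 × 2.441 = 76.16 mg/h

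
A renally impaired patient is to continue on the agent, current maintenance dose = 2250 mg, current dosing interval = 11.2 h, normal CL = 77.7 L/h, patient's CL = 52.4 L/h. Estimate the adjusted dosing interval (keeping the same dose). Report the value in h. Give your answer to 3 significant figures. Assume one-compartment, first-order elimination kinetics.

16.6 h

To keep the same average steady-state level, dosing rate must scale with clearance.
CL ratio = 52.4 / 77.7 = 0.6744
New interval (same dose) = 11.2 / 0.6744 = 16.61 h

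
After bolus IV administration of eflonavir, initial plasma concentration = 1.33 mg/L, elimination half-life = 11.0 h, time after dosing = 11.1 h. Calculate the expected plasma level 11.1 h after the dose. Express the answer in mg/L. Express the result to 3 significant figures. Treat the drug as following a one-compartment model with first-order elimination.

0.661 mg/L

k = ln2 / t½ = 0.693147 / 11.0 = 0.06301 h⁻¹
C = C₀ · e^(−k·t) = 1.330 × e^(−0.06301 × 11.1)
  = 1.330 × 0.4969 = 0.6609 mg/L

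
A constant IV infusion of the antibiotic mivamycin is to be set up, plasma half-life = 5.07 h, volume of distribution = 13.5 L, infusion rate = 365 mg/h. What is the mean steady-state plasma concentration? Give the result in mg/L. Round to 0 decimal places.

k = ln2 / t½ = 0.693147 / 5.07 = 0.1367 h⁻¹
CL = k × Vd = 0.1367 × 13.5 = 1.845 L/h
At steady state Css = R₀ / CL = 365 / 1.845 = 197.8 mg/L

198 mg/L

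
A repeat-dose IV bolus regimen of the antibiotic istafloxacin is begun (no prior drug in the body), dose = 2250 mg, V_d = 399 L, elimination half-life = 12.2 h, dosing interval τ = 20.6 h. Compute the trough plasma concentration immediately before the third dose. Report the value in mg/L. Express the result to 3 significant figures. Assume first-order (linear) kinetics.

C₀ per dose = Dose / Vd = 2250 / 399 = 5.639 mg/L
k = ln2 / t½ = 0.693147 / 12.2 = 0.05682 h⁻¹
Fraction remaining after one interval: r = e^(−kτ) = e^(−0.05682 × 20.6) = 0.3102
Before dose 3, 2 doses have been given (aged 1τ, 2τ).
C_trough = C₀ × (r + r²) = 5.639 × (0.3102 + 0.09622) = 2.292 mg/L

2.29 mg/L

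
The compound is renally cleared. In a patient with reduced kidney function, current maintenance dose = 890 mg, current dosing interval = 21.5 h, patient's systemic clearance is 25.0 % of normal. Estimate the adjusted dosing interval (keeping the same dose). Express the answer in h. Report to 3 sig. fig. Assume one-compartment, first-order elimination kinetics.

To keep the same average steady-state level, dosing rate must scale with clearance.
CL ratio = 25.0 / 100 = 0.2500
New interval (same dose) = 21.5 / 0.2500 = 86.00 h

86.0 h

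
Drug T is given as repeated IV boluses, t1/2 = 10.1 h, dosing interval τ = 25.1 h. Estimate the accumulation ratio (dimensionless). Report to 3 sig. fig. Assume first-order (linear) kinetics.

k = ln2 / t½ = 0.693147 / 10.1 = 0.06863 h⁻¹
e^(−kτ) = e^(−0.06863 × 25.1) = 0.1786
Accumulation ratio R = 1 / (1 − e^(−kτ)) = 1 / (1 − 0.1786) = 1.217

1.22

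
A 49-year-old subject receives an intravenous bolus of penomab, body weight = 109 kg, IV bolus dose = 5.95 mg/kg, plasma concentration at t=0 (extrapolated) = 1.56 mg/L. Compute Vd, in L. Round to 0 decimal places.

Dose = 5.95 × 109 = 648.6 mg
Vd = Dose / C₀ = 648.6 / 1.56 = 415.8 L

416 L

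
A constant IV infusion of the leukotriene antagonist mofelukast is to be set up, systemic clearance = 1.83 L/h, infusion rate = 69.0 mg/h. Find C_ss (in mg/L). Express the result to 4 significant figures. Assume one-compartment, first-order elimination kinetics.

At steady state Css = R₀ / CL = 69.0 / 1.830 = 37.70 mg/L

37.70 mg/L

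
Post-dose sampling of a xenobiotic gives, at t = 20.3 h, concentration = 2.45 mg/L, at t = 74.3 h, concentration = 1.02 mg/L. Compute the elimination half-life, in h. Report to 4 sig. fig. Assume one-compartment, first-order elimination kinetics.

k = ln(C₁/C₂) / (t₂ − t₁) = ln(2.45/1.02) / (74.3 − 20.3)
  = 0.8763 / 54.00 = 0.01623 h⁻¹
t½ = ln2 / k = 0.693147 / 0.01623 = 42.71 h

42.71 h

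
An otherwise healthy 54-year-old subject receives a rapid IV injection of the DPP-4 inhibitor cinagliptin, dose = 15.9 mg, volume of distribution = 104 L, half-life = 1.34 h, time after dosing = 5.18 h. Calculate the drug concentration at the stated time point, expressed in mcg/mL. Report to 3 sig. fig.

C₀ = Dose / Vd = 15.90 / 104 = 0.1529 mg/L
k = ln2 / t½ = 0.693147 / 1.34 = 0.5173 h⁻¹
C = C₀ · e^(−k·t) = 0.1529 × e^(−0.5173 × 5.18)
  = 0.1529 × 0.06859 = 0.01049 mg/L
(0.01049 mg/L = 0.01049 mcg/mL)

0.0105 mcg/mL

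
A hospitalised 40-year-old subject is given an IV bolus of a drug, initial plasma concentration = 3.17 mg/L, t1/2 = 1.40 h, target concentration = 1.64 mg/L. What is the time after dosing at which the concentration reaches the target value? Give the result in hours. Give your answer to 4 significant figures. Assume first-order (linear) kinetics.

k = ln2 / t½ = 0.693147 / 1.40 = 0.4951 h⁻¹
t = ln(C₀ / C) / k = ln(3.170 / 1.64) / 0.4951
  = ln(1.933) / 0.4951 = 0.6591 / 0.4951 = 1.331 h

1.331 h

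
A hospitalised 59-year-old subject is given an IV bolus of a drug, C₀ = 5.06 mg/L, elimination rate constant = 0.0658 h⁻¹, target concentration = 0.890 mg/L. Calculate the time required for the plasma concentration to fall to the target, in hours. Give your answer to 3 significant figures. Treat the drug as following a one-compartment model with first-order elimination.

t = ln(C₀ / C) / k = ln(5.060 / 0.890) / 0.06580
  = ln(5.685) / 0.06580 = 1.738 / 0.06580 = 26.41 h

26.4 h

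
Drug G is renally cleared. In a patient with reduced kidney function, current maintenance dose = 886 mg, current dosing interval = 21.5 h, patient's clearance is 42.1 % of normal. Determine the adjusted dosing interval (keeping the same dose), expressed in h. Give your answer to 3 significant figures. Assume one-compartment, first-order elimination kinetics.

51.1 h

To keep the same average steady-state level, dosing rate must scale with clearance.
CL ratio = 42.1 / 100 = 0.4210
New interval (same dose) = 21.5 / 0.4210 = 51.07 h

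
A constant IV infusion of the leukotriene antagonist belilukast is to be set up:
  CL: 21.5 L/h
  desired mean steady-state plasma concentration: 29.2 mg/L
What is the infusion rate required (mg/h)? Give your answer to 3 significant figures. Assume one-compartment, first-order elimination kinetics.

628 mg/h

At steady state, infusion rate R₀ = Css × CL = 29.2 × 21.50 = 627.8 mg/h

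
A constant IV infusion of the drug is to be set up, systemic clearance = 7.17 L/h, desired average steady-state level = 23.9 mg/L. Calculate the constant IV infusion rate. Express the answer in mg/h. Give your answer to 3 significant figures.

At steady state, infusion rate R₀ = Css × CL = 23.9 × 7.170 = 171.4 mg/h

171 mg/h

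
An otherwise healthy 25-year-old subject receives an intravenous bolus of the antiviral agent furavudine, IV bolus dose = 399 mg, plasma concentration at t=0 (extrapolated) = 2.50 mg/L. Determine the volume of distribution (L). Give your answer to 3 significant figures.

160 L

Vd = Dose / C₀ = 399.0 / 2.50 = 159.6 L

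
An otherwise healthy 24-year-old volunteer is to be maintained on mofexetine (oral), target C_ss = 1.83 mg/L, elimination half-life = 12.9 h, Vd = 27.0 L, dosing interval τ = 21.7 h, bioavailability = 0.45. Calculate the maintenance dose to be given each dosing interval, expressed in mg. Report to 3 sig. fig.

k = ln2 / t½ = 0.693147 / 12.9 = 0.05373 h⁻¹
CL = k × Vd = 0.05373 × 27.0 = 1.451 L/h
At steady state, F × (Dose/τ) = Css × CL.
Dose = Css × CL × τ / F = 1.83 × 1.451 × 21.7 / 0.45 = 128.0 mg

128 mg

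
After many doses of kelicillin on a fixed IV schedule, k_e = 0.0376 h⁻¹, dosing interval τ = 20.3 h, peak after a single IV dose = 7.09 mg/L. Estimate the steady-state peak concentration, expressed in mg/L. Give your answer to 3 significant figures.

13.3 mg/L

e^(−kτ) = e^(−0.03760 × 20.3) = 0.4661
Accumulation ratio R = 1 / (1 − e^(−kτ)) = 1 / (1 − 0.4661) = 1.873
Steady-state peak = C₀ × R = 7.09 × 1.873 = 13.28 mg/L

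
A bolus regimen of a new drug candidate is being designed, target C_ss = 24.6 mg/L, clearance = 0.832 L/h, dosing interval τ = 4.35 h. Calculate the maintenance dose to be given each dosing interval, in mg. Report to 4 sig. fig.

At steady state, Dose/τ = Css × CL.
Dose = Css × CL × τ = 24.6 × 0.8320 × 4.35 = 89.03 mg

89.03 mg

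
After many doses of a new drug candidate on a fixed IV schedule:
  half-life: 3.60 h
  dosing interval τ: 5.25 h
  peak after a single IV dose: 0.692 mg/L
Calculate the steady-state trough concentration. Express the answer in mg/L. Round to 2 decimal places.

0.40 mg/L

k = ln2 / t½ = 0.693147 / 3.60 = 0.1925 h⁻¹
e^(−kτ) = e^(−0.1925 × 5.25) = 0.3640
Accumulation ratio R = 1 / (1 − e^(−kτ)) = 1 / (1 − 0.3640) = 1.572
Steady-state trough = C₀ × R × e^(−kτ) = 0.692 × 1.572 × 0.3640 = 0.3960 mg/L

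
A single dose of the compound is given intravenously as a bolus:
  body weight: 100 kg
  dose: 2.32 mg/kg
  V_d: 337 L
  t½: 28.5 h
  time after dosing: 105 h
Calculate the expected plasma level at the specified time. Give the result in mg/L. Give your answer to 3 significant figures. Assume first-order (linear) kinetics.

Total dose = 2.32 × 100 = 232.0 mg
C₀ = Dose / Vd = 232.0 / 337 = 0.6884 mg/L
k = ln2 / t½ = 0.693147 / 28.5 = 0.02432 h⁻¹
C = C₀ · e^(−k·t) = 0.6884 × e^(−0.02432 × 105)
  = 0.6884 × 0.07780 = 0.05356 mg/L

0.0536 mg/L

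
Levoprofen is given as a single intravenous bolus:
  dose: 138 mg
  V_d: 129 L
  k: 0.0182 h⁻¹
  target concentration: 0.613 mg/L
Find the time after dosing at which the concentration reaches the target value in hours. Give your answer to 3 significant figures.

C₀ = Dose / Vd = 138.0 / 129 = 1.070 mg/L
t = ln(C₀ / C) / k = ln(1.070 / 0.613) / 0.01820
  = ln(1.746) / 0.01820 = 0.5573 / 0.01820 = 30.62 h

30.6 h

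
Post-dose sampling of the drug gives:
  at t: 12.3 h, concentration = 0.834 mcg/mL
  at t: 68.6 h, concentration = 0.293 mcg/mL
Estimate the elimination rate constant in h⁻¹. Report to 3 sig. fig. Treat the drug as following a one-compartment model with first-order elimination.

0.0186 h⁻¹

k = ln(C₁/C₂) / (t₂ − t₁) = ln(0.834/0.293) / (68.6 − 12.3)
  = 1.046 / 56.30 = 0.01858 h⁻¹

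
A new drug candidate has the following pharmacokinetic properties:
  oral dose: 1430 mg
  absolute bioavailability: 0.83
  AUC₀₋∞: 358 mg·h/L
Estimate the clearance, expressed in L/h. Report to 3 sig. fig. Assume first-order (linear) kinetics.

3.32 L/h

CL = F·Dose / AUC = 0.83 × 1430 / 358 = 3.315 L/h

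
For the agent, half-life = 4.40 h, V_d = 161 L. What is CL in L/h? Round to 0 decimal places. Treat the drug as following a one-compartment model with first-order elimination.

k = ln2 / t½ = 0.693147 / 4.40 = 0.1575 h⁻¹
CL = k × Vd = 0.1575 × 161 = 25.36 L/h

25 L/h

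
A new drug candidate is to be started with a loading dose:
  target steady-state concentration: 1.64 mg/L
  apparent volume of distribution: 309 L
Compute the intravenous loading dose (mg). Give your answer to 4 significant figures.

LD = Css × Vd = 1.64 × 309 = 506.8 mg

506.8 mg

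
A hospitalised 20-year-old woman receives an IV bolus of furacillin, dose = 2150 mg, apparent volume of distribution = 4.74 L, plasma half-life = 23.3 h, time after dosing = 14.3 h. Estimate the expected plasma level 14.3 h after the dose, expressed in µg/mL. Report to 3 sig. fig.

296 µg/mL

C₀ = Dose / Vd = 2150 / 4.74 = 453.6 mg/L
k = ln2 / t½ = 0.693147 / 23.3 = 0.02975 h⁻¹
C = C₀ · e^(−k·t) = 453.6 × e^(−0.02975 × 14.3)
  = 453.6 × 0.6535 = 296.4 mg/L
(296.4 mg/L = 296.4 µg/mL)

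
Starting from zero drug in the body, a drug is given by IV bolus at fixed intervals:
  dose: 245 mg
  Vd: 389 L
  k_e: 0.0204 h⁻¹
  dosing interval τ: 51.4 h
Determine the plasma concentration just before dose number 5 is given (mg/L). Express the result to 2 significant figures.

C₀ per dose = Dose / Vd = 245 / 389 = 0.6298 mg/L
Fraction remaining after one interval: r = e^(−kτ) = e^(−0.02040 × 51.4) = 0.3504
Before dose 5, 4 doses have been given (aged 1τ, 2τ, 3τ, 4τ).
C_trough = C₀ × (r + r² + … + r^4) = C₀ × r(1−r^4)/(1−r)
        = 0.6298 × 0.3504 × (1 − 0.01507) / (1 − 0.3504) = 0.3346 mg/L

0.33 mg/L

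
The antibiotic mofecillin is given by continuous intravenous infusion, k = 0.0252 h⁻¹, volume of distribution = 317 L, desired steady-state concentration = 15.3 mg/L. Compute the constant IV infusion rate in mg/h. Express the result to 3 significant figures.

122 mg/h

CL = k × Vd = 0.02520 × 317 = 7.988 L/h
At steady state, infusion rate R₀ = Css × CL = 15.3 × 7.988 = 122.2 mg/h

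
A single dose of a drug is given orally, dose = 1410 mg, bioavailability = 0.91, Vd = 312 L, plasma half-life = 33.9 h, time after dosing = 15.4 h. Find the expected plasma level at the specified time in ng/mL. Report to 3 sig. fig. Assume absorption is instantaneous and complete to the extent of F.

Amount reaching circulation = F × Dose = 0.91 × 1410 = 1283 mg
C₀ = F·Dose / Vd = 1283 / 312 = 4.112 mg/L
k = ln2 / t½ = 0.693147 / 33.9 = 0.02045 h⁻¹
C = C₀ · e^(−k·t) = 4.112 × e^(−0.02045 × 15.4)
  = 4.112 × 0.7298 = 3.001 mg/L
Convert: 3.001 mg/L × 1000 = 3001 ng/mL

3000 ng/mL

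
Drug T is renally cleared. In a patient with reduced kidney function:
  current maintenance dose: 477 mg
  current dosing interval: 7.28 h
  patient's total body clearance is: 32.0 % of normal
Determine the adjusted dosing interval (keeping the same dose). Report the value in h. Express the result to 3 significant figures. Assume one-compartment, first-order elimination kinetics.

22.8 h

To keep the same average steady-state level, dosing rate must scale with clearance.
CL ratio = 32.0 / 100 = 0.3200
New interval (same dose) = 7.28 / 0.3200 = 22.75 h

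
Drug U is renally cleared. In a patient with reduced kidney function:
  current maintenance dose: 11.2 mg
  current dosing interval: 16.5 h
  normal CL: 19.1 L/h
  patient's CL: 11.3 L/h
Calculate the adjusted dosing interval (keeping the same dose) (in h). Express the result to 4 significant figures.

To keep the same average steady-state level, dosing rate must scale with clearance.
CL ratio = 11.3 / 19.1 = 0.5916
New interval (same dose) = 16.5 / 0.5916 = 27.89 h

27.89 h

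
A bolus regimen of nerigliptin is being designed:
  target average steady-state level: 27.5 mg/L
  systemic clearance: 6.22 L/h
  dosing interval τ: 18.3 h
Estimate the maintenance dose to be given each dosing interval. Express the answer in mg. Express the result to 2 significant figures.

At steady state, Dose/τ = Css × CL.
Dose = Css × CL × τ = 27.5 × 6.220 × 18.3 = 3130 mg

3100 mg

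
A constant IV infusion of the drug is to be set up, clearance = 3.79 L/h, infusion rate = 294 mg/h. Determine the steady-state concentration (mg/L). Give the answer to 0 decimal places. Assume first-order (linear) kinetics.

78 mg/L

At steady state Css = R₀ / CL = 294 / 3.790 = 77.57 mg/L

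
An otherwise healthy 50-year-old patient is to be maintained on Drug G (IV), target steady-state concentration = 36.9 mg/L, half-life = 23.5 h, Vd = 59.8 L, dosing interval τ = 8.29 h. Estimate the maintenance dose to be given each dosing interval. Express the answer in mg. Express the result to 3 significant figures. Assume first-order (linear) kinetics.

k = ln2 / t½ = 0.693147 / 23.5 = 0.02950 h⁻¹
CL = k × Vd = 0.02950 × 59.8 = 1.764 L/h
At steady state, Dose/τ = Css × CL.
Dose = Css × CL × τ = 36.9 × 1.764 × 8.29 = 539.6 mg

540 mg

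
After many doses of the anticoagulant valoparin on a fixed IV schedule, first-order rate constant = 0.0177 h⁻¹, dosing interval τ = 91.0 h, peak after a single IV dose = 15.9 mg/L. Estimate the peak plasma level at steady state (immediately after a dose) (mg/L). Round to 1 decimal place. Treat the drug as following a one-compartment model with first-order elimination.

e^(−kτ) = e^(−0.01770 × 91.0) = 0.1997
Accumulation ratio R = 1 / (1 − e^(−kτ)) = 1 / (1 − 0.1997) = 1.250
Steady-state peak = C₀ × R = 15.9 × 1.250 = 19.88 mg/L

19.9 mg/L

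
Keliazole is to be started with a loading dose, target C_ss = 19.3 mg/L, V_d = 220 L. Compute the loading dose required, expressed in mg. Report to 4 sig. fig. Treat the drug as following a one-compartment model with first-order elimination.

LD = Css × Vd = 19.3 × 220 = 4246 mg

4246 mg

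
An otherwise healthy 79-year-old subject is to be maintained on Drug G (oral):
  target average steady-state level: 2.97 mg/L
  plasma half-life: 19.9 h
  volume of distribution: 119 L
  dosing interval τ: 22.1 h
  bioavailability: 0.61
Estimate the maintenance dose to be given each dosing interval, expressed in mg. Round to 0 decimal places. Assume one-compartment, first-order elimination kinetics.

446 mg

k = ln2 / t½ = 0.693147 / 19.9 = 0.03483 h⁻¹
CL = k × Vd = 0.03483 × 119 = 4.145 L/h
At steady state, F × (Dose/τ) = Css × CL.
Dose = Css × CL × τ / F = 2.97 × 4.145 × 22.1 / 0.61 = 446.0 mg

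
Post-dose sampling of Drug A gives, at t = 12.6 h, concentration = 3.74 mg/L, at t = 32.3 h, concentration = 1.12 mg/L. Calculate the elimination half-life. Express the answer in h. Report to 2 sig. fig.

11 h

k = ln(C₁/C₂) / (t₂ − t₁) = ln(3.74/1.12) / (32.3 − 12.6)
  = 1.206 / 19.70 = 0.06122 h⁻¹
t½ = ln2 / k = 0.693147 / 0.06122 = 11.32 h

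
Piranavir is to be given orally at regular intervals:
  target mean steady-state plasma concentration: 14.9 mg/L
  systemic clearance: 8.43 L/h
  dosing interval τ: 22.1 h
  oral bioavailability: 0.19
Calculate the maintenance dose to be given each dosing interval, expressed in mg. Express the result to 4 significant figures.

At steady state, F × (Dose/τ) = Css × CL.
Dose = Css × CL × τ / F = 14.9 × 8.430 × 22.1 / 0.19 = 14610 mg

14610 mg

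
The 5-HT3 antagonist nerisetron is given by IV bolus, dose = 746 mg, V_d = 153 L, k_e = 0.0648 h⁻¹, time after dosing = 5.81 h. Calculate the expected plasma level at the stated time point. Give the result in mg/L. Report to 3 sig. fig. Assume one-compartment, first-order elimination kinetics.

3.35 mg/L

C₀ = Dose / Vd = 746.0 / 153 = 4.876 mg/L
C = C₀ · e^(−k·t) = 4.876 × e^(−0.06480 × 5.81)
  = 4.876 × 0.6863 = 3.346 mg/L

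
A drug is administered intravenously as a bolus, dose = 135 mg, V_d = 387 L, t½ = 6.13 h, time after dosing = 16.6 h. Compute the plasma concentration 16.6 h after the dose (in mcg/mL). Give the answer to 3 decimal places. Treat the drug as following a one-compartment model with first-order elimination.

C₀ = Dose / Vd = 135.0 / 387 = 0.3488 mg/L
k = ln2 / t½ = 0.693147 / 6.13 = 0.1131 h⁻¹
C = C₀ · e^(−k·t) = 0.3488 × e^(−0.1131 × 16.6)
  = 0.3488 × 0.1530 = 0.05337 mg/L
(0.05337 mg/L = 0.05337 mcg/mL)

0.053 mcg/mL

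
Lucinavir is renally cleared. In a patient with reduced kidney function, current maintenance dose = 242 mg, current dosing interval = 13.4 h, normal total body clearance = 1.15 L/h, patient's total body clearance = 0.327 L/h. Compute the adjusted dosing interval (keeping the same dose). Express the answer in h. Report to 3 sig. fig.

To keep the same average steady-state level, dosing rate must scale with clearance.
CL ratio = 0.327 / 1.15 = 0.2843
New interval (same dose) = 13.4 / 0.2843 = 47.13 h

47.1 h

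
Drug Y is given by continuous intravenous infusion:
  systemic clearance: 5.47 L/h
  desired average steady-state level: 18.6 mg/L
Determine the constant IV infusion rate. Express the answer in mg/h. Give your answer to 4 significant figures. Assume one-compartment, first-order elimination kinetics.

101.7 mg/h

At steady state, infusion rate R₀ = Css × CL = 18.6 × 5.470 = 101.7 mg/h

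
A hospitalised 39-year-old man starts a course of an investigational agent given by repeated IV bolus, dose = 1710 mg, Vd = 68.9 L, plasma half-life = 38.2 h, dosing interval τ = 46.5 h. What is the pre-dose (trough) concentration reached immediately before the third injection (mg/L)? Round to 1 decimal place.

15.3 mg/L

C₀ per dose = Dose / Vd = 1710 / 68.9 = 24.82 mg/L
k = ln2 / t½ = 0.693147 / 38.2 = 0.01815 h⁻¹
Fraction remaining after one interval: r = e^(−kτ) = e^(−0.01815 × 46.5) = 0.4300
Before dose 3, 2 doses have been given (aged 1τ, 2τ).
C_trough = C₀ × (r + r²) = 24.82 × (0.4300 + 0.1849) = 15.26 mg/L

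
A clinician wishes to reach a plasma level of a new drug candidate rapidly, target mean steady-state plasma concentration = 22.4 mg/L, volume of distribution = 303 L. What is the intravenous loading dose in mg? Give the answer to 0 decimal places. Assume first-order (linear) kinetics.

LD = Css × Vd = 22.4 × 303 = 6787 mg

6787 mg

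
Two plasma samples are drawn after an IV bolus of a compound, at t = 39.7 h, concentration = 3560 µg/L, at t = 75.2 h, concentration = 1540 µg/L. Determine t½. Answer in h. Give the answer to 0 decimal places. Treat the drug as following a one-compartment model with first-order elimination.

k = ln(C₁/C₂) / (t₂ − t₁) = ln(3560/1540) / (75.2 − 39.7)
  = 0.8380 / 35.50 = 0.02361 h⁻¹
t½ = ln2 / k = 0.693147 / 0.02361 = 29.36 h

29 h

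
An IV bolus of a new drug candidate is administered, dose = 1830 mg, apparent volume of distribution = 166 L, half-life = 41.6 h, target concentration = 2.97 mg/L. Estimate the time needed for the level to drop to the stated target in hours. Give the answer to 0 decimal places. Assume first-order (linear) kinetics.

79 h

C₀ = Dose / Vd = 1830 / 166 = 11.02 mg/L
k = ln2 / t½ = 0.693147 / 41.6 = 0.01666 h⁻¹
t = ln(C₀ / C) / k = ln(11.02 / 2.97) / 0.01666
  = ln(3.710) / 0.01666 = 1.311 / 0.01666 = 78.69 h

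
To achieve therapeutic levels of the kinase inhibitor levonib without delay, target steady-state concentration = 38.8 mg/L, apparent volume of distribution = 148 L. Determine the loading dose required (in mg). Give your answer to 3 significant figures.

LD = Css × Vd = 38.8 × 148 = 5742 mg

5740 mg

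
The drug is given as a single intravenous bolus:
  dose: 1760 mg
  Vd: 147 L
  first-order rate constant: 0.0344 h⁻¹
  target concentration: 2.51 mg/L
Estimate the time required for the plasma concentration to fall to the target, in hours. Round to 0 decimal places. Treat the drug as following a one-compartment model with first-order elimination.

45 h

C₀ = Dose / Vd = 1760 / 147 = 11.97 mg/L
t = ln(C₀ / C) / k = ln(11.97 / 2.51) / 0.03440
  = ln(4.769) / 0.03440 = 1.562 / 0.03440 = 45.41 h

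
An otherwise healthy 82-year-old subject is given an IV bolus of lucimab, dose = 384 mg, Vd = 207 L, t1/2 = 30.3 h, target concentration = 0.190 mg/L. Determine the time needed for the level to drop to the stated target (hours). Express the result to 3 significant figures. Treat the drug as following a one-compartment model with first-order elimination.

99.6 h

C₀ = Dose / Vd = 384.0 / 207 = 1.855 mg/L
k = ln2 / t½ = 0.693147 / 30.3 = 0.02288 h⁻¹
t = ln(C₀ / C) / k = ln(1.855 / 0.190) / 0.02288
  = ln(9.763) / 0.02288 = 2.279 / 0.02288 = 99.61 h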